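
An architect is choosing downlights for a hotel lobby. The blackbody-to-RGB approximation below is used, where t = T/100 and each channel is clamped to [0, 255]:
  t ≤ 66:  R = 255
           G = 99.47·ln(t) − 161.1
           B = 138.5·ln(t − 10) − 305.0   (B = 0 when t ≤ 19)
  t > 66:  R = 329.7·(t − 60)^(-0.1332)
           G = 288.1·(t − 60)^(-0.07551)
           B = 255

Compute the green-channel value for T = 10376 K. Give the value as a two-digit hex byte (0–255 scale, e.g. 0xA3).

0xD9

t = 10376/100 = 103.76; the t > 66 branch applies.
G = 288.1·(103.76 − 60)^(-0.07551) = 288.1·43.76^(-0.07551) = 288.1·0.75177 = 216.584.
Rounded: 217; in hex, 0xD9.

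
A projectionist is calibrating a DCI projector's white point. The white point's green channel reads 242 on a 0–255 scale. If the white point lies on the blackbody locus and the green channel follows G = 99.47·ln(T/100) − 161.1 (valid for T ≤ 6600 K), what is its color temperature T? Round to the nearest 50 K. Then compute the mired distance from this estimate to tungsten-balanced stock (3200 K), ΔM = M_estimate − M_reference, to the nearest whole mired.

-139 mireds

ln t = (242 + 161.1) / 99.47 = 4.0525.
t = e^4.0525 = 57.540.
T = 100·t = 5754 K → 5750 K to the nearest 50 K.
M_estimate = 10⁶/5750 = 173.91; M_reference = 10⁶/3200 = 312.50.
ΔM = 173.91 − 312.50 = -138.59 → -139 mireds.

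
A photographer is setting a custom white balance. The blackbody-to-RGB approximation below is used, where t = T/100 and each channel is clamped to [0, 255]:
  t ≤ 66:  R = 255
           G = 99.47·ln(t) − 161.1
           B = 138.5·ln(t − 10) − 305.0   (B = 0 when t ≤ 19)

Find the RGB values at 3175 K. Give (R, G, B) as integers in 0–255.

t = 3175/100 = 31.75; the t ≤ 66 branch applies.
R = 255 by definition for t ≤ 66.
G = 99.47·ln 31.75 − 161.1 = 99.47·3.4579 − 161.1 = 182.857.
B = 138.5·ln(31.75 − 10) − 305.0 = 138.5·ln 21.75 − 305.0 = 138.5·3.0796 − 305.0 = 121.527.
Rounded: (255, 183, 122).

(255, 183, 122)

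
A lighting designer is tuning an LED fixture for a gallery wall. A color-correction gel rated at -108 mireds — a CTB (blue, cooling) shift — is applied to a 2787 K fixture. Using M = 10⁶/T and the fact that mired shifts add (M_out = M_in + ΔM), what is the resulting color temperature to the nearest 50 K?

M_in = 10⁶/2787 = 358.81 mireds.
M_out = 358.81 + (-108) = 250.81 mireds.
T_out = 10⁶/250.81 = 3987.1 K → 4000 K.

4000 K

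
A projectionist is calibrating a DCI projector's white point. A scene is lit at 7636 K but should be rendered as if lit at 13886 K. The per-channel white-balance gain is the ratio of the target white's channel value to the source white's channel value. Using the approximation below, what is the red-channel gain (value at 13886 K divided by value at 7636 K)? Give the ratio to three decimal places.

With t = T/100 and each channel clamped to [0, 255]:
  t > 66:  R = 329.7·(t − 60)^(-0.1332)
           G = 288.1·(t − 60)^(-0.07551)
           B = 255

0.811

At 7636 K (t = 76.36):
  R = 329.7·(76.36 − 60)^(-0.1332) = 329.7·16.36^(-0.1332) = 329.7·0.68917 = 227.218.
At 13886 K (t = 138.86):
  R = 329.7·(138.86 − 60)^(-0.1332) = 329.7·78.86^(-0.1332) = 329.7·0.55891 = 184.271.
Gain = 184.271 / 227.218 = 0.8110 → 0.811.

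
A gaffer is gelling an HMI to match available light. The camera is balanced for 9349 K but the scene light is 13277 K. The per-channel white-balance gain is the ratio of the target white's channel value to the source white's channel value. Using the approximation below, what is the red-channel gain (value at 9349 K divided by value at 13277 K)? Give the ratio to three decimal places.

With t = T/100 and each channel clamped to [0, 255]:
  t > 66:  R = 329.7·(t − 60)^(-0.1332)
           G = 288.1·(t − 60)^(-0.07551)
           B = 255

At 13277 K (t = 132.77):
  R = 329.7·(132.77 − 60)^(-0.1332) = 329.7·72.77^(-0.1332) = 329.7·0.56492 = 186.255.
At 9349 K (t = 93.49):
  R = 329.7·(93.49 − 60)^(-0.1332) = 329.7·33.49^(-0.1332) = 329.7·0.62644 = 206.538.
Gain = 206.538 / 186.255 = 1.1089 → 1.109.

1.109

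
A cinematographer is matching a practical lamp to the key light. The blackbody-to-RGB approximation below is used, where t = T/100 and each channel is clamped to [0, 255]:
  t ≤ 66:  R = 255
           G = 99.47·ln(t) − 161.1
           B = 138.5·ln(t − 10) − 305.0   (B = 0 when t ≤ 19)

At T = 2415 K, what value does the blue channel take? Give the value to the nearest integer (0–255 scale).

62

t = 2415/100 = 24.15; the t ≤ 66 branch applies.
B = 138.5·ln(24.15 − 10) − 305.0 = 138.5·ln 14.15 − 305.0 = 138.5·2.6497 − 305.0 = 61.985.
Rounded: 62.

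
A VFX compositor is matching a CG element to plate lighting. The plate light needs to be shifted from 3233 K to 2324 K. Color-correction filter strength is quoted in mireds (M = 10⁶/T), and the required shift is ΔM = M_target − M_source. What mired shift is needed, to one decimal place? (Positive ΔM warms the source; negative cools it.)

M_source = 10⁶/3233 = 309.310; M_target = 10⁶/2324 = 430.293.
ΔM = 430.293 − 309.310 = 120.982 → +121.0 mireds, a warming shift.

+121.0 mireds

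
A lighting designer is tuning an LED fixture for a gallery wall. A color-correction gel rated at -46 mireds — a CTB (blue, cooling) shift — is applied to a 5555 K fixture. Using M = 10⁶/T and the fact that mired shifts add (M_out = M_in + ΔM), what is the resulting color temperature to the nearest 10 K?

M_in = 10⁶/5555 = 180.02 mireds.
M_out = 180.02 + (-46) = 134.02 mireds.
T_out = 10⁶/134.02 = 7461.7 K → 7460 K.

7460 K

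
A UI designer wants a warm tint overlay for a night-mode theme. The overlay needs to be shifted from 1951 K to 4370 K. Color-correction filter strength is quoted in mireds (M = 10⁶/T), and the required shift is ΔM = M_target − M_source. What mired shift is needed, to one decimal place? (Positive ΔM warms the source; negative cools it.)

-283.7 mireds

M_source = 10⁶/1951 = 512.558; M_target = 10⁶/4370 = 228.833.
ΔM = 228.833 − 512.558 = -283.725 → -283.7 mireds, a cooling shift.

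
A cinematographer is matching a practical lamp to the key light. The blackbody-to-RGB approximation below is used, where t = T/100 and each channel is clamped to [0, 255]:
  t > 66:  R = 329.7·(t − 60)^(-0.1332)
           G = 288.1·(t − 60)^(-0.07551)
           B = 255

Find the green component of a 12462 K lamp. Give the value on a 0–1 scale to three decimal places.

0.825

t = 12462/100 = 124.62; the t > 66 branch applies.
G = 288.1·(124.62 − 60)^(-0.07551) = 288.1·64.62^(-0.07551) = 288.1·0.72996 = 210.302.
On a 0–1 scale: 210.302/255 = 0.8247 → 0.825.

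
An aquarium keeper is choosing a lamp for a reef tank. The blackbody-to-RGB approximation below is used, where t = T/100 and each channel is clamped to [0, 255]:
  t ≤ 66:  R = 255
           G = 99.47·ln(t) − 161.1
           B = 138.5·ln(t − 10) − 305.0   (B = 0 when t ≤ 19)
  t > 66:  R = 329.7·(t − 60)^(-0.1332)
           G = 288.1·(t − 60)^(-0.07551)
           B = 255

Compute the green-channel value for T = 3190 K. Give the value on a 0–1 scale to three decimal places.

t = 3190/100 = 31.9; the t ≤ 66 branch applies.
G = 99.47·ln 31.9 − 161.1 = 99.47·3.4626 − 161.1 = 183.325.
On a 0–1 scale: 183.325/255 = 0.7189 → 0.719.

0.719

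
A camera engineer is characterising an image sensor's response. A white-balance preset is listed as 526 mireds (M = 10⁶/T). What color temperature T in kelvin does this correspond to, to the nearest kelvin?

1901 K

T = 10⁶ / 526 = 1901.14 K → 1901 K.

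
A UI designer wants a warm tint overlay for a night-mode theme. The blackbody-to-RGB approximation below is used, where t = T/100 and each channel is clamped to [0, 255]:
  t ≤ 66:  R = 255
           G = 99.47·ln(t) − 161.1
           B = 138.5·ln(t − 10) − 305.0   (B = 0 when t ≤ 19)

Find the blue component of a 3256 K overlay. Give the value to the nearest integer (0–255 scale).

127

t = 3256/100 = 32.56; the t ≤ 66 branch applies.
B = 138.5·ln(32.56 − 10) − 305.0 = 138.5·ln 22.56 − 305.0 = 138.5·3.1162 − 305.0 = 126.591.
Rounded: 127.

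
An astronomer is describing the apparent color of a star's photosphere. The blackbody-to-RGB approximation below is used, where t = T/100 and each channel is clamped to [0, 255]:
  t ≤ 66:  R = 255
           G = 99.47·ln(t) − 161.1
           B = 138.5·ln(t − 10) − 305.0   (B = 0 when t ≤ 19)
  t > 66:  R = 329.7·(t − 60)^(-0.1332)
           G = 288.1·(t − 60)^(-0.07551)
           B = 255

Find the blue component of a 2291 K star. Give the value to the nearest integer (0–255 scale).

t = 2291/100 = 22.91; the t ≤ 66 branch applies.
B = 138.5·ln(22.91 − 10) − 305.0 = 138.5·ln 12.91 − 305.0 = 138.5·2.5580 − 305.0 = 49.283.
Rounded: 49.

49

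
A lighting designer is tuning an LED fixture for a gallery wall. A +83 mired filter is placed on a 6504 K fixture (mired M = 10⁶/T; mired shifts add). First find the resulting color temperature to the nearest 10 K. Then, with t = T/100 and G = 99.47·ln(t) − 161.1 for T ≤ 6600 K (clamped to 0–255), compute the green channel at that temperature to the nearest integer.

M_in = 10⁶/6504 = 153.75; M_out = 153.75 + (+83) = 236.75.
T_out = 10⁶/236.75 = 4223.8 K → 4220 K; t = 42.2.
G = 99.47·ln 42.2 − 161.1 = 99.47·3.7424 − 161.1 = 211.159.
Rounded: 211.

211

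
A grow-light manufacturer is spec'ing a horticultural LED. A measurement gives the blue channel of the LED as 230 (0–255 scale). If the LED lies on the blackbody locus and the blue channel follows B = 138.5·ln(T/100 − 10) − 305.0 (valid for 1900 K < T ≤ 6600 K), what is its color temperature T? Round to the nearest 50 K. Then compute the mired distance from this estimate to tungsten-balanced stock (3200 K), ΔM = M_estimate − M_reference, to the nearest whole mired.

-139 mireds

ln(t − 10) = (230 + 305.0) / 138.5 = 3.8628.
t − 10 = e^3.8628 = 47.599, so t = 57.599.
T = 100·t = 5760 K → 5750 K to the nearest 50 K.
M_estimate = 10⁶/5750 = 173.91; M_reference = 10⁶/3200 = 312.50.
ΔM = 173.91 − 312.50 = -138.59 → -139 mireds.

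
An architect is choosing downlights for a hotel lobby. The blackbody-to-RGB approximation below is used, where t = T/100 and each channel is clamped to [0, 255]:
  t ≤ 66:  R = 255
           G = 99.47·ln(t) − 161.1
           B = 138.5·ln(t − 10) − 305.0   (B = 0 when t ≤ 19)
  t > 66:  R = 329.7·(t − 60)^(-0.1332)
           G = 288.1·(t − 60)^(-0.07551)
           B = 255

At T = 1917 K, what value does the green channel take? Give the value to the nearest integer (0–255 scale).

t = 1917/100 = 19.17; the t ≤ 66 branch applies.
G = 99.47·ln 19.17 − 161.1 = 99.47·2.9533 − 161.1 = 132.669.
Rounded: 133.

133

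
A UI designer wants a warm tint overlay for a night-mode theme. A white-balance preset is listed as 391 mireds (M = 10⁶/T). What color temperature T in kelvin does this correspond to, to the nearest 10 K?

2560 K

T = 10⁶ / 391 = 2557.54 K → 2560 K.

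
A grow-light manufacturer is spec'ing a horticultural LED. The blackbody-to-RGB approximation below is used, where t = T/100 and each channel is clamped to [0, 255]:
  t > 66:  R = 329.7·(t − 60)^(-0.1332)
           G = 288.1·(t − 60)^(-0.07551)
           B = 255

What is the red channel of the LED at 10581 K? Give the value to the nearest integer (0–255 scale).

t = 10581/100 = 105.81; the t > 66 branch applies.
R = 329.7·(105.81 − 60)^(-0.1332) = 329.7·45.81^(-0.1332) = 329.7·0.60084 = 198.098.
Rounded: 198.

198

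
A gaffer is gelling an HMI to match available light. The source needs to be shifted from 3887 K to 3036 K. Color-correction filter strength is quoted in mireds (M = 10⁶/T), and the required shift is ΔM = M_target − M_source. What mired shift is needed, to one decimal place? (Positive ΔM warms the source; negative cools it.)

+72.1 mireds

M_source = 10⁶/3887 = 257.268; M_target = 10⁶/3036 = 329.381.
ΔM = 329.381 − 257.268 = 72.113 → +72.1 mireds, a warming shift.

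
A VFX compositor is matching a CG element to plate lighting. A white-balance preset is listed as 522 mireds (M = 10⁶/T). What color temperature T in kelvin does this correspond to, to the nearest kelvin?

T = 10⁶ / 522 = 1915.71 K → 1916 K.

1916 K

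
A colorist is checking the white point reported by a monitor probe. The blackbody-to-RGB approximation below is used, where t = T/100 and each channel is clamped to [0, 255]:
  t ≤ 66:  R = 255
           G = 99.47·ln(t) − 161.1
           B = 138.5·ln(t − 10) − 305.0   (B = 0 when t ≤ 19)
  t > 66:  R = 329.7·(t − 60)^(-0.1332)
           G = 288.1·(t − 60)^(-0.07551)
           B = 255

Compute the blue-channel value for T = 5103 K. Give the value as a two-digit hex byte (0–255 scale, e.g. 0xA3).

t = 5103/100 = 51.03; the t ≤ 66 branch applies.
B = 138.5·ln(51.03 − 10) − 305.0 = 138.5·ln 41.03 − 305.0 = 138.5·3.7143 − 305.0 = 209.431.
Rounded: 209; in hex, 0xD1.

0xD1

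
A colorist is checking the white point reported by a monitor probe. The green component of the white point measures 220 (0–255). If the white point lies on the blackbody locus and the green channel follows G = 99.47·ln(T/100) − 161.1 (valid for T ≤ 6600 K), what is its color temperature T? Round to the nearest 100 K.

ln t = (220 + 161.1) / 99.47 = 3.8313.
t = e^3.8313 = 46.123.
T = 100·t = 4612 K → 4600 K to the nearest 100 K.

4600 K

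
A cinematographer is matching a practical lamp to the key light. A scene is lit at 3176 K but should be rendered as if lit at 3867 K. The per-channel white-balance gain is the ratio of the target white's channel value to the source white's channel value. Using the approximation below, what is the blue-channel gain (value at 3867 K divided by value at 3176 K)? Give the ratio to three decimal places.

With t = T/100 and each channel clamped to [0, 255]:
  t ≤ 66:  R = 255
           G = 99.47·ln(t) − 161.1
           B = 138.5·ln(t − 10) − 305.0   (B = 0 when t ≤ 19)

1.314

At 3176 K (t = 31.76):
  B = 138.5·ln(31.76 − 10) − 305.0 = 138.5·ln 21.76 − 305.0 = 138.5·3.0801 − 305.0 = 121.590.
At 3867 K (t = 38.67):
  B = 138.5·ln(38.67 − 10) − 305.0 = 138.5·ln 28.67 − 305.0 = 138.5·3.3559 − 305.0 = 159.785.
Gain = 159.785 / 121.590 = 1.3141 → 1.314.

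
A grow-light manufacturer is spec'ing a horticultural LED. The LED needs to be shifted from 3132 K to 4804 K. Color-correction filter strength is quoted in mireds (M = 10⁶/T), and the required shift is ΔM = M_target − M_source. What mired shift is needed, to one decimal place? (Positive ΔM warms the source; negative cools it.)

-111.1 mireds

M_source = 10⁶/3132 = 319.285; M_target = 10⁶/4804 = 208.160.
ΔM = 208.160 − 319.285 = -111.125 → -111.1 mireds, a cooling shift.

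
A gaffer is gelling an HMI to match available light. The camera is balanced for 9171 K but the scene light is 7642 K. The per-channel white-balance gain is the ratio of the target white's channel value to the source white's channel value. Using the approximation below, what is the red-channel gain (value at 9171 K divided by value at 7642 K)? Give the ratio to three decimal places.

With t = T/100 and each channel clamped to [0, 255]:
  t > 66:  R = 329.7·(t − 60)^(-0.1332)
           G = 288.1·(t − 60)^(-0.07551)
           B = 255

At 7642 K (t = 76.42):
  R = 329.7·(76.42 − 60)^(-0.1332) = 329.7·16.42^(-0.1332) = 329.7·0.68883 = 227.107.
At 9171 K (t = 91.71):
  R = 329.7·(91.71 − 60)^(-0.1332) = 329.7·31.71^(-0.1332) = 329.7·0.63102 = 208.046.
Gain = 208.046 / 227.107 = 0.9161 → 0.916.

0.916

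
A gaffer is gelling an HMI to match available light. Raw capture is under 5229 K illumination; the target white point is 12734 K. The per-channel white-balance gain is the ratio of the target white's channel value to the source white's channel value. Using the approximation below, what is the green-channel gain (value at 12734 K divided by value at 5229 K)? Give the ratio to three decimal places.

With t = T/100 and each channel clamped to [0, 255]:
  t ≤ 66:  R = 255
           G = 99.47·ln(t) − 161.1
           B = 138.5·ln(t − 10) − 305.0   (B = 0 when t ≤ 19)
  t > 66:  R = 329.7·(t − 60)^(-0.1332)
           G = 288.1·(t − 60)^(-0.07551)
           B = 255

At 5229 K (t = 52.29):
  G = 99.47·ln 52.29 − 161.1 = 99.47·3.9568 − 161.1 = 232.483.
At 12734 K (t = 127.34):
  G = 288.1·(127.34 − 60)^(-0.07551) = 288.1·67.34^(-0.07551) = 288.1·0.72769 = 209.648.
Gain = 209.648 / 232.483 = 0.9018 → 0.902.

0.902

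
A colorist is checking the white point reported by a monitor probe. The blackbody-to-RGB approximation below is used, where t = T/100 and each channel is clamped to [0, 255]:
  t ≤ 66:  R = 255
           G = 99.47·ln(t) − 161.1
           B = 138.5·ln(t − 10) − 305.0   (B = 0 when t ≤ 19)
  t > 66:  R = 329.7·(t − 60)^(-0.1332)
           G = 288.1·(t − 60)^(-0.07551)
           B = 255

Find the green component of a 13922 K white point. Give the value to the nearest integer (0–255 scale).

t = 13922/100 = 139.22; the t > 66 branch applies.
G = 288.1·(139.22 − 60)^(-0.07551) = 288.1·79.22^(-0.07551) = 288.1·0.71882 = 207.091.
Rounded: 207.

207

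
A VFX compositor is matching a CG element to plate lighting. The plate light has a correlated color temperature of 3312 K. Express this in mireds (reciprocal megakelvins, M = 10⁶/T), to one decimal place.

301.9 mireds

M = 10⁶ / 3312 = 301.932 → 301.9 mireds.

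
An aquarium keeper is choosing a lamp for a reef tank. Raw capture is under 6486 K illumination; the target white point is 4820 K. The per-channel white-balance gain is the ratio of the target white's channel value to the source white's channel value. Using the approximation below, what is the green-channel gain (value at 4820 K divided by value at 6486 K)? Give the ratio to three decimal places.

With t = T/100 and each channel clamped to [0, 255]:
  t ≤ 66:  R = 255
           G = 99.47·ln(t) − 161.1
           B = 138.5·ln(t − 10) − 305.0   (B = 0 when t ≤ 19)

At 6486 K (t = 64.86):
  G = 99.47·ln 64.86 − 161.1 = 99.47·4.1722 − 161.1 = 253.912.
At 4820 K (t = 48.2):
  G = 99.47·ln 48.2 − 161.1 = 99.47·3.8754 − 161.1 = 224.382.
Gain = 224.382 / 253.912 = 0.8837 → 0.884.

0.884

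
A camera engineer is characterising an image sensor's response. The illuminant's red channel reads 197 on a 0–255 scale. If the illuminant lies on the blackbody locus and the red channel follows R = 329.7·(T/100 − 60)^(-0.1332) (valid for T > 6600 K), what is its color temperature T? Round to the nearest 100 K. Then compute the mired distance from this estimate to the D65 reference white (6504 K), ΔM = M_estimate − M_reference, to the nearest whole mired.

(t − 60)^(-0.1332) = 197/329.7 = 0.59751.
t − 60 = 0.59751^(1/-0.1332) = 0.59751^(-7.508) = 47.761, so t = 107.761.
T = 100·t = 10776 K → 10800 K to the nearest 100 K.
M_estimate = 10⁶/10800 = 92.59; M_reference = 10⁶/6504 = 153.75.
ΔM = 92.59 − 153.75 = -61.16 → -61 mireds.

-61 mireds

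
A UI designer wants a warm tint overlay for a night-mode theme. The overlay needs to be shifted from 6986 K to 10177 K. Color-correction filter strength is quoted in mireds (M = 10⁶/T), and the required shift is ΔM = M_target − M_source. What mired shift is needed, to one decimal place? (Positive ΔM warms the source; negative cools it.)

M_source = 10⁶/6986 = 143.143; M_target = 10⁶/10177 = 98.261.
ΔM = 98.261 − 143.143 = -44.883 → -44.9 mireds, a cooling shift.

-44.9 mireds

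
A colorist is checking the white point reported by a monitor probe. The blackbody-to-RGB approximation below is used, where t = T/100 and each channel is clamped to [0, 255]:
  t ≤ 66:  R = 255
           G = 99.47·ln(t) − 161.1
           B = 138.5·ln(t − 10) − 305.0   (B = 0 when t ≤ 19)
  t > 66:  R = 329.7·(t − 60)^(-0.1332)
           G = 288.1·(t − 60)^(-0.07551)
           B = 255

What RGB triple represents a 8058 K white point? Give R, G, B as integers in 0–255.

R=220, G=229, B=255

t = 8058/100 = 80.58; the t > 66 branch applies.
R = 329.7·(80.58 − 60)^(-0.1332) = 329.7·20.58^(-0.1332) = 329.7·0.66842 = 220.378.
G = 288.1·(80.58 − 60)^(-0.07551) = 288.1·20.58^(-0.07551) = 288.1·0.79583 = 229.279.
B = 255 by definition for t > 66.
Rounded: (220, 229, 255).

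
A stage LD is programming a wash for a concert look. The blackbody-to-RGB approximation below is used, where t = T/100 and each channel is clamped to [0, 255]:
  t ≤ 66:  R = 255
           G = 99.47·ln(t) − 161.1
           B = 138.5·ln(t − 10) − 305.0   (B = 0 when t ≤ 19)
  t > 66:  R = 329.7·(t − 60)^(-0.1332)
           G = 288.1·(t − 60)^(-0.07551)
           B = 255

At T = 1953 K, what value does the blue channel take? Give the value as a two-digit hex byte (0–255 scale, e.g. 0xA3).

t = 1953/100 = 19.53; the t ≤ 66 branch applies.
B = 138.5·ln(19.53 − 10) − 305.0 = 138.5·ln 9.53 − 305.0 = 138.5·2.2544 − 305.0 = 7.241.
Rounded: 7; in hex, 0x07.

0x07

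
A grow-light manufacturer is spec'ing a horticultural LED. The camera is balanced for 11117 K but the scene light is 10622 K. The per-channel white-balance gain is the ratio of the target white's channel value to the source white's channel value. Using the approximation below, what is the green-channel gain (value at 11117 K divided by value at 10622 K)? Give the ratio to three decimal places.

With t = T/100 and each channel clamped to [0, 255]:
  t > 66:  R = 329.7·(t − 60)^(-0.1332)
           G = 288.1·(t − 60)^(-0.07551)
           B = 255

At 10622 K (t = 106.22):
  G = 288.1·(106.22 − 60)^(-0.07551) = 288.1·46.22^(-0.07551) = 288.1·0.74867 = 215.691.
At 11117 K (t = 111.17):
  G = 288.1·(111.17 − 60)^(-0.07551) = 288.1·51.17^(-0.07551) = 288.1·0.74294 = 214.040.
Gain = 214.040 / 215.691 = 0.9923 → 0.992.

0.992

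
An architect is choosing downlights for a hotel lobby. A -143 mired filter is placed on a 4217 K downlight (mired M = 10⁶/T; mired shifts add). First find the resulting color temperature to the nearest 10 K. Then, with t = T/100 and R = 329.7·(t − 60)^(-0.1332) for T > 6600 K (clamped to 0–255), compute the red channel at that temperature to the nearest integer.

M_in = 10⁶/4217 = 237.14; M_out = 237.14 + (-143) = 94.14.
T_out = 10⁶/94.14 = 10623.0 K → 10620 K; t = 106.2.
R = 329.7·(106.2 − 60)^(-0.1332) = 329.7·46.2^(-0.1332) = 329.7·0.60016 = 197.874.
Rounded: 198.

198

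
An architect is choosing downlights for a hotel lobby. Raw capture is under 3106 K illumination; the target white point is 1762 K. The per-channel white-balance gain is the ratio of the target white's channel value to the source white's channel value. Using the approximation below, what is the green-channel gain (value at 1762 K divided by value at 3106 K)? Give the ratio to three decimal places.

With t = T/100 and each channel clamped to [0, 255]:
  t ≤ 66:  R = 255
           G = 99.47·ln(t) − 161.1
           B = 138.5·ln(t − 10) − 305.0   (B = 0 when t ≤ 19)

0.688

At 3106 K (t = 31.06):
  G = 99.47·ln 31.06 − 161.1 = 99.47·3.4359 − 161.1 = 180.671.
At 1762 K (t = 17.62):
  G = 99.47·ln 17.62 − 161.1 = 99.47·2.8690 − 161.1 = 124.283.
Gain = 124.283 / 180.671 = 0.6879 → 0.688.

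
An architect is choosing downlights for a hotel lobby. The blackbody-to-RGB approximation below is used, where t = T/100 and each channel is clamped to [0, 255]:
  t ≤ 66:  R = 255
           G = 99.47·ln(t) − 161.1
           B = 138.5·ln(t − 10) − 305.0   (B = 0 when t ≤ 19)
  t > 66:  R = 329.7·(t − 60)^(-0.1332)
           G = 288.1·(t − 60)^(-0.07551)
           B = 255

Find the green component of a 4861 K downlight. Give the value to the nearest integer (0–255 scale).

t = 4861/100 = 48.61; the t ≤ 66 branch applies.
G = 99.47·ln 48.61 − 161.1 = 99.47·3.8838 − 161.1 = 225.224.
Rounded: 225.

225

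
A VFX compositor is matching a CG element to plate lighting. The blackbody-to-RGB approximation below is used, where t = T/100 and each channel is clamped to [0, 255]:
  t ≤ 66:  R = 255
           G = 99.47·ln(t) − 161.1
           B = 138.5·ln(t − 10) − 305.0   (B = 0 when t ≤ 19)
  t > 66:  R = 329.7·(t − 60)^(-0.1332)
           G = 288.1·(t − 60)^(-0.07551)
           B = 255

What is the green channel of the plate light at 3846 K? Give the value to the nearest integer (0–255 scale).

202

t = 3846/100 = 38.46; the t ≤ 66 branch applies.
G = 99.47·ln 38.46 − 161.1 = 99.47·3.6496 − 161.1 = 201.928.
Rounded: 202.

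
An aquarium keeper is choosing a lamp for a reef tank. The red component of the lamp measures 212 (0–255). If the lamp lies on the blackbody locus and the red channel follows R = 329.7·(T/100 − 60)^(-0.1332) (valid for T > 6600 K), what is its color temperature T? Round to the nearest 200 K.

8800 K

(t − 60)^(-0.1332) = 212/329.7 = 0.64301.
t − 60 = 0.64301^(1/-0.1332) = 0.64301^(-7.508) = 27.530, so t = 87.530.
T = 100·t = 8753 K → 8800 K to the nearest 200 K.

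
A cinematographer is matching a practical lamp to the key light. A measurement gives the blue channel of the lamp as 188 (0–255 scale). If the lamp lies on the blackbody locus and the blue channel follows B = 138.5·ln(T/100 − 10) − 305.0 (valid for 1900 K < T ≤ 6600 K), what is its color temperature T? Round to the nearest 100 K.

4500 K

ln(t − 10) = (188 + 305.0) / 138.5 = 3.5596.
t − 10 = e^3.5596 = 35.148, so t = 45.148.
T = 100·t = 4515 K → 4500 K to the nearest 100 K.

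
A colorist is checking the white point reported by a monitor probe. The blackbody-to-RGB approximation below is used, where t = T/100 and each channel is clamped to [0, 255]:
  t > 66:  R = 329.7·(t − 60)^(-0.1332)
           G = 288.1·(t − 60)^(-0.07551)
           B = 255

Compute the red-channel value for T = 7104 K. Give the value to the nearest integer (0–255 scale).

239

t = 7104/100 = 71.04; the t > 66 branch applies.
R = 329.7·(71.04 − 60)^(-0.1332) = 329.7·11.04^(-0.1332) = 329.7·0.72623 = 239.439.
Rounded: 239.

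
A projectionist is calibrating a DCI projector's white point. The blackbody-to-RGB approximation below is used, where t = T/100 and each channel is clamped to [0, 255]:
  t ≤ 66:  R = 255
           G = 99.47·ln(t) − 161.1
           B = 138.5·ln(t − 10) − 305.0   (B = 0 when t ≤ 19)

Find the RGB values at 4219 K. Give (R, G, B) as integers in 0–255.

t = 4219/100 = 42.19; the t ≤ 66 branch applies.
R = 255 by definition for t ≤ 66.
G = 99.47·ln 42.19 − 161.1 = 99.47·3.7422 − 161.1 = 211.135.
B = 138.5·ln(42.19 − 10) − 305.0 = 138.5·ln 32.19 − 305.0 = 138.5·3.4717 − 305.0 = 175.824.
Rounded: (255, 211, 176).

(255, 211, 176)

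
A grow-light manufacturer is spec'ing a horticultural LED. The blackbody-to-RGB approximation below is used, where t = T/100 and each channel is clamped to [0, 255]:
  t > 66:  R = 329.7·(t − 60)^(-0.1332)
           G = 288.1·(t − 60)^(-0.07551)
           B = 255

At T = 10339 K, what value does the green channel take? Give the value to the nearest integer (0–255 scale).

t = 10339/100 = 103.39; the t > 66 branch applies.
G = 288.1·(103.39 − 60)^(-0.07551) = 288.1·43.39^(-0.07551) = 288.1·0.75225 = 216.722.
Rounded: 217.

217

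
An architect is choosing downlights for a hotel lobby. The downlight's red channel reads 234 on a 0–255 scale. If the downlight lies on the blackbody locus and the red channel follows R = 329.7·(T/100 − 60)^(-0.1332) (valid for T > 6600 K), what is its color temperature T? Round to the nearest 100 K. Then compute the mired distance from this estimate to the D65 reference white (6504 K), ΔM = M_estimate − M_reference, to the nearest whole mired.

(t − 60)^(-0.1332) = 234/329.7 = 0.70974.
t − 60 = 0.70974^(1/-0.1332) = 0.70974^(-7.508) = 13.119, so t = 73.119.
T = 100·t = 7312 K → 7300 K to the nearest 100 K.
M_estimate = 10⁶/7300 = 136.99; M_reference = 10⁶/6504 = 153.75.
ΔM = 136.99 − 153.75 = -16.77 → -17 mireds.

-17 mireds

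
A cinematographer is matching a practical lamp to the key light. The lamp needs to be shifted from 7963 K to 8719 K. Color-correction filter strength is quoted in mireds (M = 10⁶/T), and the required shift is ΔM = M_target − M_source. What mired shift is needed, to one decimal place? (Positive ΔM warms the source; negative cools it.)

-10.9 mireds

M_source = 10⁶/7963 = 125.581; M_target = 10⁶/8719 = 114.692.
ΔM = 114.692 − 125.581 = -10.889 → -10.9 mireds, a cooling shift.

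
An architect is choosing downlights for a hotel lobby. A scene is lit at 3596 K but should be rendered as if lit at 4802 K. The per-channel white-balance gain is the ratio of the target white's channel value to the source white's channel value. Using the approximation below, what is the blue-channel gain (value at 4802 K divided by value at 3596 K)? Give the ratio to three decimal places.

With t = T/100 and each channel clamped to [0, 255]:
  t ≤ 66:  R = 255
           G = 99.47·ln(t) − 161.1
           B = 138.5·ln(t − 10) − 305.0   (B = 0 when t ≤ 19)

At 3596 K (t = 35.96):
  B = 138.5·ln(35.96 − 10) − 305.0 = 138.5·ln 25.96 − 305.0 = 138.5·3.2566 − 305.0 = 146.033.
At 4802 K (t = 48.02):
  B = 138.5·ln(48.02 − 10) − 305.0 = 138.5·ln 38.02 − 305.0 = 138.5·3.6381 − 305.0 = 198.879.
Gain = 198.879 / 146.033 = 1.3619 → 1.362.

1.362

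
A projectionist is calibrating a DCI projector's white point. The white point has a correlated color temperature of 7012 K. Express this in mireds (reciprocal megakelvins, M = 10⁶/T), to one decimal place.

142.6 mireds

M = 10⁶ / 7012 = 142.613 → 142.6 mireds.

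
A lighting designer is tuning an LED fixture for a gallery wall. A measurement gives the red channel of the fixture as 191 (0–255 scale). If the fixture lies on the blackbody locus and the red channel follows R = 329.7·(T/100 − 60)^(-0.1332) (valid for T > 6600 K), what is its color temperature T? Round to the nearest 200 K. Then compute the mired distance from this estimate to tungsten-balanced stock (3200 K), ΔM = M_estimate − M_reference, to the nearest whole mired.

(t − 60)^(-0.1332) = 191/329.7 = 0.57931.
t − 60 = 0.57931^(1/-0.1332) = 0.57931^(-7.508) = 60.245, so t = 120.245.
T = 100·t = 12025 K → 12000 K to the nearest 200 K.
M_estimate = 10⁶/12000 = 83.33; M_reference = 10⁶/3200 = 312.50.
ΔM = 83.33 − 312.50 = -229.17 → -229 mireds.

-229 mireds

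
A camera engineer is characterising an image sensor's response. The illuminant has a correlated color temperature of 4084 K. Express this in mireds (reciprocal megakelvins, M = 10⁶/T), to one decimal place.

244.9 mireds

M = 10⁶ / 4084 = 244.858 → 244.9 mireds.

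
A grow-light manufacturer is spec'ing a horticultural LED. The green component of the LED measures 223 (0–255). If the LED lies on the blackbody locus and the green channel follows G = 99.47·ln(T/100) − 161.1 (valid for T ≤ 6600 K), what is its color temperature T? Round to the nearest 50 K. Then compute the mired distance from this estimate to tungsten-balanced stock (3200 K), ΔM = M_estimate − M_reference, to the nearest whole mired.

ln t = (223 + 161.1) / 99.47 = 3.8615.
t = e^3.8615 = 47.535.
T = 100·t = 4753 K → 4750 K to the nearest 50 K.
M_estimate = 10⁶/4750 = 210.53; M_reference = 10⁶/3200 = 312.50.
ΔM = 210.53 − 312.50 = -101.97 → -102 mireds.

-102 mireds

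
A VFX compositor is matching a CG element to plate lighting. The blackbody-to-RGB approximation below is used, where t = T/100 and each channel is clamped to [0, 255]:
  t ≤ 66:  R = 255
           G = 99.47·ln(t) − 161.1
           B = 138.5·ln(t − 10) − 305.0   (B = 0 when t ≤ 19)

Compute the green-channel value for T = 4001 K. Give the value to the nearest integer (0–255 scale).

206

t = 4001/100 = 40.01; the t ≤ 66 branch applies.
G = 99.47·ln 40.01 − 161.1 = 99.47·3.6891 − 161.1 = 205.858.
Rounded: 206.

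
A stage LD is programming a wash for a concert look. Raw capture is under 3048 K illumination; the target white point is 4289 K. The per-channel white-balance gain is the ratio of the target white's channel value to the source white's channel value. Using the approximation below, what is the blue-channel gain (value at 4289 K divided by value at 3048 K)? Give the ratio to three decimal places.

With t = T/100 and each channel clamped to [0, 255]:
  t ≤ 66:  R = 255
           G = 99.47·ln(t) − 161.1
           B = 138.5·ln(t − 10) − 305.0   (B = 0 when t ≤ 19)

1.580

At 3048 K (t = 30.48):
  B = 138.5·ln(30.48 − 10) − 305.0 = 138.5·ln 20.48 − 305.0 = 138.5·3.0194 − 305.0 = 113.194.
At 4289 K (t = 42.89):
  B = 138.5·ln(42.89 − 10) − 305.0 = 138.5·ln 32.89 − 305.0 = 138.5·3.4932 − 305.0 = 178.804.
Gain = 178.804 / 113.194 = 1.5796 → 1.580.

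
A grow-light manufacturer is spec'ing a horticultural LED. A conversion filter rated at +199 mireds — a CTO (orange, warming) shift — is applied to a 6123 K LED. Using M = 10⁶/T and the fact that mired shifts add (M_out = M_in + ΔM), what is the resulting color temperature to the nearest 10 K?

2760 K

M_in = 10⁶/6123 = 163.32 mireds.
M_out = 163.32 + (+199) = 362.32 mireds.
T_out = 10⁶/362.32 = 2760.0 K → 2760 K.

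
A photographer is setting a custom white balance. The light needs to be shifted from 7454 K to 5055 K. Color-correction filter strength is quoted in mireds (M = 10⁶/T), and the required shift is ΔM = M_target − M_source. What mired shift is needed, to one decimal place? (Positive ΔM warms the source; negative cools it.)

+63.7 mireds

M_source = 10⁶/7454 = 134.156; M_target = 10⁶/5055 = 197.824.
ΔM = 197.824 − 134.156 = 63.668 → +63.7 mireds, a warming shift.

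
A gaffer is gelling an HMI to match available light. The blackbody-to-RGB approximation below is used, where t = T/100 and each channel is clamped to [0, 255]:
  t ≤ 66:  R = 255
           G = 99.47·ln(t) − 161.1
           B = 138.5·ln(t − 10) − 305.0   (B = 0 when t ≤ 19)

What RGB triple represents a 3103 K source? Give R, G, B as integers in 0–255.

R=255, G=181, B=117

t = 3103/100 = 31.03; the t ≤ 66 branch applies.
R = 255 by definition for t ≤ 66.
G = 99.47·ln 31.03 − 161.1 = 99.47·3.4350 − 161.1 = 180.575.
B = 138.5·ln(31.03 − 10) − 305.0 = 138.5·ln 21.03 − 305.0 = 138.5·3.0459 − 305.0 = 116.864.
Rounded: (255, 181, 117).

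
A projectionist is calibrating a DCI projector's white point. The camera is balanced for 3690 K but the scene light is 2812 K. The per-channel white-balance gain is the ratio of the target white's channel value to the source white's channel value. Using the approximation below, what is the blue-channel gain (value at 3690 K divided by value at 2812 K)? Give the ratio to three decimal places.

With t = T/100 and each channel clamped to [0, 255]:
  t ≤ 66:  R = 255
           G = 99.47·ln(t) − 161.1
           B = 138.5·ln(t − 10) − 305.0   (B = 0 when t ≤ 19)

At 2812 K (t = 28.12):
  B = 138.5·ln(28.12 − 10) − 305.0 = 138.5·ln 18.12 − 305.0 = 138.5·2.8970 − 305.0 = 96.237.
At 3690 K (t = 36.9):
  B = 138.5·ln(36.9 − 10) − 305.0 = 138.5·ln 26.9 − 305.0 = 138.5·3.2921 − 305.0 = 150.959.
Gain = 150.959 / 96.237 = 1.5686 → 1.569.

1.569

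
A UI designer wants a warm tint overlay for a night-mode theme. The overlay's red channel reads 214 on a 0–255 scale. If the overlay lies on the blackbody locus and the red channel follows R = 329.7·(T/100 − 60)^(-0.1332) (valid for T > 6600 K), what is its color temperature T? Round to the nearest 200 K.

8600 K

(t − 60)^(-0.1332) = 214/329.7 = 0.64907.
t − 60 = 0.64907^(1/-0.1332) = 0.64907^(-7.508) = 25.657, so t = 85.657.
T = 100·t = 8566 K → 8600 K to the nearest 200 K.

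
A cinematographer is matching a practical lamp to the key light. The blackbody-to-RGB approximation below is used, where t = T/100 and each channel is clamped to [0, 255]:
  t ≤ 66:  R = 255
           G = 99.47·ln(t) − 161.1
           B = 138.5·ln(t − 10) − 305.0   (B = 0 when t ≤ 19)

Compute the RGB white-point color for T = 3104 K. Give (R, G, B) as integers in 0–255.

(255, 181, 117)

t = 3104/100 = 31.04; the t ≤ 66 branch applies.
R = 255 by definition for t ≤ 66.
G = 99.47·ln 31.04 − 161.1 = 99.47·3.4353 − 161.1 = 180.607.
B = 138.5·ln(31.04 − 10) − 305.0 = 138.5·ln 21.04 − 305.0 = 138.5·3.0464 − 305.0 = 116.930.
Rounded: (255, 181, 117).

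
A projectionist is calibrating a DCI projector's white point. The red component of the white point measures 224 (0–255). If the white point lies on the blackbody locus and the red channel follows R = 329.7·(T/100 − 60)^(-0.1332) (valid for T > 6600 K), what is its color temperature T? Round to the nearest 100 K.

7800 K

(t − 60)^(-0.1332) = 224/329.7 = 0.67941.
t − 60 = 0.67941^(1/-0.1332) = 0.67941^(-7.508) = 18.209, so t = 78.209.
T = 100·t = 7821 K → 7800 K to the nearest 100 K.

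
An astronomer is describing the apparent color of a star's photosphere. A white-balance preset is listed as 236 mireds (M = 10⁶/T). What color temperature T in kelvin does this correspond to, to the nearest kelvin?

4237 K

T = 10⁶ / 236 = 4237.29 K → 4237 K.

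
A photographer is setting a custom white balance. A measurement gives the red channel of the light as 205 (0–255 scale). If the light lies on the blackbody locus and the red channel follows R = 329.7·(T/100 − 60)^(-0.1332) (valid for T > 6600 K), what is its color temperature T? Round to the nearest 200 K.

(t − 60)^(-0.1332) = 205/329.7 = 0.62178.
t − 60 = 0.62178^(1/-0.1332) = 0.62178^(-7.508) = 35.423, so t = 95.423.
T = 100·t = 9542 K → 9600 K to the nearest 200 K.

9600 K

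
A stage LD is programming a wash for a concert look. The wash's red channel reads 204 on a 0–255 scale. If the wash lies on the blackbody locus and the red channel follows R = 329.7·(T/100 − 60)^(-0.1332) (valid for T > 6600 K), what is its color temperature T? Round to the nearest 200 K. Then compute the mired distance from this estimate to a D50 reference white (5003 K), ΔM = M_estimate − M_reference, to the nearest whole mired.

-96 mireds

(t − 60)^(-0.1332) = 204/329.7 = 0.61874.
t − 60 = 0.61874^(1/-0.1332) = 0.61874^(-7.508) = 36.748, so t = 96.748.
T = 100·t = 9675 K → 9600 K to the nearest 200 K.
M_estimate = 10⁶/9600 = 104.17; M_reference = 10⁶/5003 = 199.88.
ΔM = 104.17 − 199.88 = -95.71 → -96 mireds.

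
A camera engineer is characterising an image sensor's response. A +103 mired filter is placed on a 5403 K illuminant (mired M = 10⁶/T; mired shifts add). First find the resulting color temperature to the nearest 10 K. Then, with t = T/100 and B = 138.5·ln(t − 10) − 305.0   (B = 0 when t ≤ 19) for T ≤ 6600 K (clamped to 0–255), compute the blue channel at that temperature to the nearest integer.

139

M_in = 10⁶/5403 = 185.08; M_out = 185.08 + (+103) = 288.08.
T_out = 10⁶/288.08 = 3471.2 K → 3470 K; t = 34.7.
B = 138.5·ln(34.7 − 10) − 305.0 = 138.5·ln 24.7 − 305.0 = 138.5·3.2068 − 305.0 = 139.142.
Rounded: 139.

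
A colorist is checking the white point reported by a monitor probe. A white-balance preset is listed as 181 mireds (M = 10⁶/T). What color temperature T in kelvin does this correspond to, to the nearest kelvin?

5525 K

T = 10⁶ / 181 = 5524.86 K → 5525 K.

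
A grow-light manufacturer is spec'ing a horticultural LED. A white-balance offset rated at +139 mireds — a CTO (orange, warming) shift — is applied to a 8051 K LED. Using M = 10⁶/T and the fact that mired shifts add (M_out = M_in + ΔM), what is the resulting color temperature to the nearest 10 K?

M_in = 10⁶/8051 = 124.21 mireds.
M_out = 124.21 + (+139) = 263.21 mireds.
T_out = 10⁶/263.21 = 3799.3 K → 3800 K.

3800 K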